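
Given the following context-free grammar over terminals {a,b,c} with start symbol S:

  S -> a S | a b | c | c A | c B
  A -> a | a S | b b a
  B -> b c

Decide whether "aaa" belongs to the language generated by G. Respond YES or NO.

CNF form of G:
  S -> T0 S | T0 T1 | T2 A | T2 B | c
  A -> T0 S | T1 X3 | a
  B -> T1 T2
  T0 -> a
  T1 -> b
  T2 -> c
  X3 -> T1 T0

CYK fill:
  cell(0,0) a: {A,T0}  orig:{A}
  cell(1,1) a: {A,T0}  orig:{A}
  cell(2,2) a: {A,T0}  orig:{A}
  cell(0,1) aa: ∅
  cell(1,2) aa: ∅
  cell(0,2) aaa: ∅

S ∉ T[0,2] ⇒ NO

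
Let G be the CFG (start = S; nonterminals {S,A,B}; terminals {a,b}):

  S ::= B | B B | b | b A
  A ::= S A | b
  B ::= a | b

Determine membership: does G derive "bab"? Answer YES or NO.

Convert to CNF:
  S -> B B | T0 A | a | b
  A -> S A | b
  B -> a | b
  T0 -> b

CYK fill:
  T[0,0] 'b' = {A,B,S,T0}  orig:{A,B,S}
  T[1,1] 'a' = {B,S}
  T[2,2] 'b' = {A,B,S,T0}  orig:{A,B,S}
  T[0,1] 'ba' = {S}
  T[1,2] 'ab' = {A,S}
  T[0,2] 'bab' = {A,S}

S ∈ T[0,2] ⇒ YES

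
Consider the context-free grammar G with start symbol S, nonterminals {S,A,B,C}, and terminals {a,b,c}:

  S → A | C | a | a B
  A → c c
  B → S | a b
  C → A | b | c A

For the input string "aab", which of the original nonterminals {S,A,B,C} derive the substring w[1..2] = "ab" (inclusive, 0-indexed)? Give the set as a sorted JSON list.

CNF form of G:
  S -> T0 A | T0 T0 | T1 B | a | b
  A -> T0 T0
  B -> T0 A | T0 T0 | T1 B | T1 T2 | a | b
  C -> T0 A | T0 T0 | b
  T0 -> c
  T1 -> a
  T2 -> b

Fill CYK table bottom-up (cells [i..j] with 1 ≤ i ≤ j ≤ 2 only):
  T[1,1] 'a' = {B,S,T1}  orig:{B,S}
  T[2,2] 'b' = {B,C,S,T2}  orig:{B,C,S}
  T[1,2] 'ab' = {B,S}

Original NTs in T[1,2] deriving "ab": ["B", "S"]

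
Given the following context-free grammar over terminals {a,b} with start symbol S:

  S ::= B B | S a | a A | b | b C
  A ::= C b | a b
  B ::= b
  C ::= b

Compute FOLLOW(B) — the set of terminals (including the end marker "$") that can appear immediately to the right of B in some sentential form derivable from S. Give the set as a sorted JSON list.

FIRST iteration:
round 1:
  A via A→a b: +{a}
  B via B→b: +{b}
  C via C→b: +{b}
  S via S→B B: +{b}
  S via S→a A: +{a}
  FIRST[S]={a,b}  FIRST[A]={a}  FIRST[B]={b}  FIRST[C]={b}
round 2:
  A via A→C b: +{b}
  FIRST[S]={a,b}  FIRST[A]={a,b}  FIRST[B]={b}  FIRST[C]={b}
round 3: — fixpoint
  FIRST[S]={a,b}  FIRST[A]={a,b}  FIRST[B]={b}  FIRST[C]={b}

Compute FOLLOW by fixpoint:
initialize: $ ∈ FOLLOW(S)
iter 1:
  A→C b: FOLLOW(C) ⊇ FIRST(b) = {b}; new: +{b}
  S→B B: FOLLOW(B) ⊇ FIRST(B) = {b}; new: +{b}
  S→B B: FOLLOW(B) ⊇ FOLLOW(S) ⊇ {$}; new: +{$}
  S→S a: FOLLOW(S) ⊇ FIRST(a) = {a}; new: +{a}
  S→a A: FOLLOW(A) ⊇ FOLLOW(S) ⊇ {$,a}; new: +{$,a}
  S→b C: FOLLOW(C) ⊇ FOLLOW(S) ⊇ {$,a}; new: +{$,a}
  FOLLOW(S)={$,a}  FOLLOW(A)={$,a}  FOLLOW(B)={$,b}  FOLLOW(C)={$,a,b}
iter 2:
  S→B B: FOLLOW(B) ⊇ FOLLOW(S) ⊇ {$,a}; new: +{a}
  FOLLOW(S)={$,a}  FOLLOW(A)={$,a}  FOLLOW(B)={$,a,b}  FOLLOW(C)={$,a,b}
iter 3: done
  FOLLOW(S)={$,a}  FOLLOW(A)={$,a}  FOLLOW(B)={$,a,b}  FOLLOW(C)={$,a,b}

FOLLOW(B) = ["$", "a", "b"]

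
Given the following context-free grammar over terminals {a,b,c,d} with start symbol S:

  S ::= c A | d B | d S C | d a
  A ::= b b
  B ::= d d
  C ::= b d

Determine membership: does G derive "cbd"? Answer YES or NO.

Convert to CNF:
  S -> T1 B | T1 T3 | T1 X4 | T2 A
  A -> T0 T0
  B -> T1 T1
  C -> T0 T1
  T0 -> b
  T1 -> d
  T2 -> c
  T3 -> a
  X4 -> S C

CYK fill:
  cell(0,0) c: {T2}  orig:{}
  cell(1,1) b: {T0}  orig:{}
  cell(2,2) d: {T1}  orig:{}
  cell(0,1) cb: ∅
  cell(1,2) bd: {C}
  cell(0,2) cbd: ∅

S ∉ T[0,2] ⇒ NO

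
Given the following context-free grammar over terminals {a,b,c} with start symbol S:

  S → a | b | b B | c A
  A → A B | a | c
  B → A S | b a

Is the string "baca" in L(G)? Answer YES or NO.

Convert to CNF:
  S -> T0 B | T2 A | a | b
  A -> A B | a | c
  B -> A S | T0 T1
  T0 -> b
  T1 -> a
  T2 -> c

CYK table (by increasing span):
  cell(0,0) b: {S,T0}  orig:{S}
  cell(1,1) a: {A,S,T1}  orig:{A,S}
  cell(2,2) c: {A,T2}  orig:{A}
  cell(3,3) a: {A,S,T1}  orig:{A,S}
  cell(0,1) ba: {B}
  cell(1,2) ac: ∅
  cell(2,3) ca: {B,S}
  cell(0,2) bac: ∅
  cell(1,3) aca: {A,B}
  cell(0,3) baca: {S}

S ∈ T[0,3] ⇒ YES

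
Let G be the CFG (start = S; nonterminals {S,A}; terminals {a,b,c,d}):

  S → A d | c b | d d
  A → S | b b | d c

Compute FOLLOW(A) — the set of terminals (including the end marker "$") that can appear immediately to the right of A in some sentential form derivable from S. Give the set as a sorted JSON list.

FIRST iteration:
pass 1:
  A via A→b b: +{b}
  A via A→d c: +{d}
  S via S→A d: +{b,d}
  S via S→c b: +{c}
  FIRST[S]={b,c,d}  FIRST[A]={b,d}
pass 2:
  A via A→S: +{c}
  FIRST[S]={b,c,d}  FIRST[A]={b,c,d}
pass 3: done
  FIRST[S]={b,c,d}  FIRST[A]={b,c,d}

FOLLOW iteration:
seed FOLLOW(S) with $
pass 1:
  S→A d: FOLLOW(A) ⊇ FIRST(d) = {d}; new: +{d}
  S: {$}  A: {d}
pass 2:
  A→S: FOLLOW(S) ⊇ FOLLOW(A) ⊇ {d}; new: +{d}
  S: {$,d}  A: {d}
pass 3: — fixpoint
  S: {$,d}  A: {d}

FOLLOW(A) = ["d"]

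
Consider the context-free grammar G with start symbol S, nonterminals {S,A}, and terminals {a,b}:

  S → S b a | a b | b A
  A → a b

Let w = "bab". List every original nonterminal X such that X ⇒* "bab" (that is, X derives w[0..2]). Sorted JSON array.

Convert to CNF:
  S -> S X2 | T0 T1 | T1 A
  A -> T0 T1
  T0 -> a
  T1 -> b
  X2 -> T1 T0

CYK fill — only the sub-triangle for w[0..2]:
  cell(0,0) b: {T1}  orig:{}
  cell(1,1) a: {T0}  orig:{}
  cell(2,2) b: {T1}  orig:{}
  cell(0,1) ba: {X2}  orig:{}
  cell(1,2) ab: {A,S}
  cell(0,2) bab: {S}

Original NTs in T[0,2] deriving "bab": ["S"]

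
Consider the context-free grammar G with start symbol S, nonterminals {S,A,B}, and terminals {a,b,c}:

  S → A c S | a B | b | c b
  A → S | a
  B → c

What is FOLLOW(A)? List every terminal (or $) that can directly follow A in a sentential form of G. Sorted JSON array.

FIRST sets, iterate to fixpoint:
round 1:
  A via A→a: +{a}
  B via B→c: +{c}
  S via S→A c S: +{a}
  S via S→b: +{b}
  S via S→c b: +{c}
  FIRST[S]={a,b,c}  FIRST[A]={a}  FIRST[B]={c}
round 2:
  A via A→S: +{b,c}
  FIRST[S]={a,b,c}  FIRST[A]={a,b,c}  FIRST[B]={c}
round 3: — fixpoint
  FIRST[S]={a,b,c}  FIRST[A]={a,b,c}  FIRST[B]={c}

Compute FOLLOW by fixpoint:
FOLLOW(S) := {$}
iter 1:
  S→A c S: FOLLOW(A) ⊇ FIRST(c) = {c}; new: +{c}
  S→a B: FOLLOW(B) ⊇ FOLLOW(S) ⊇ {$}; new: +{$}
  S: {$}  A: {c}  B: {$}
iter 2:
  A→S: FOLLOW(S) ⊇ FOLLOW(A) ⊇ {c}; new: +{c}
  S→a B: FOLLOW(B) ⊇ FOLLOW(S) ⊇ {$,c}; new: +{c}
  S: {$,c}  A: {c}  B: {$,c}
iter 3: done
  S: {$,c}  A: {c}  B: {$,c}

FOLLOW(A) = ["c"]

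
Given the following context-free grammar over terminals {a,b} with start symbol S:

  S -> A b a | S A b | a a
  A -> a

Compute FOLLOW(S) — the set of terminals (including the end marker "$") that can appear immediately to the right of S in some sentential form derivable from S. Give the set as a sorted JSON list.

Compute FIRST by fixpoint:
[1]
  A via A→a: +{a}
  S via S→A b a: +{a}
  FIRST(S)={a}  FIRST(A)={a}
[2] — fixpoint
  FIRST(S)={a}  FIRST(A)={a}

FOLLOW iteration:
FOLLOW(S) := {$}
pass 1:
  S→A b a: FOLLOW(A) ⊇ FIRST(b) = {b}; new: +{b}
  S→S A b: FOLLOW(S) ⊇ FIRST(A) = {a}; new: +{a}
  S: {$,a}  A: {b}
pass 2: (stable)
  S: {$,a}  A: {b}

FOLLOW(S) = ["$", "a"]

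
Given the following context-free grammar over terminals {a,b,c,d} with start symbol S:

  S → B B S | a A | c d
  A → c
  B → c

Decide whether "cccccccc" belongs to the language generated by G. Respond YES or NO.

CNF form of G:
  S -> B X3 | T0 A | T1 T2
  A -> c
  B -> c
  T0 -> a
  T1 -> c
  T2 -> d
  X3 -> B S

CYK fill:
  cell(0,0) c: {A,B,T1}  orig:{A,B}
  cell(1,1) c: {A,B,T1}  orig:{A,B}
  cell(2,2) c: {A,B,T1}  orig:{A,B}
  cell(3,3) c: {A,B,T1}  orig:{A,B}
  cell(4,4) c: {A,B,T1}  orig:{A,B}
  cell(5,5) c: {A,B,T1}  orig:{A,B}
  cell(6,6) c: {A,B,T1}  orig:{A,B}
  cell(7,7) c: {A,B,T1}  orig:{A,B}
  cell(0,1) cc: ∅
  cell(1,2) cc: ∅
  cell(2,3) cc: ∅
  cell(3,4) cc: ∅
  cell(4,5) cc: ∅
  cell(5,6) cc: ∅
  cell(6,7) cc: ∅
  cell(0,2) ccc: ∅
  cell(1,3) ccc: ∅
  cell(2,4) ccc: ∅
  cell(3,5) ccc: ∅
  cell(4,6) ccc: ∅
  cell(5,7) ccc: ∅
  cell(0,3) cccc: ∅
  cell(1,4) cccc: ∅
  cell(2,5) cccc: ∅
  cell(3,6) cccc: ∅
  cell(4,7) cccc: ∅
  cell(0,4) ccccc: ∅
  cell(1,5) ccccc: ∅
  cell(2,6) ccccc: ∅
  cell(3,7) ccccc: ∅
  cell(0,5) cccccc: ∅
  cell(1,6) cccccc: ∅
  cell(2,7) cccccc: ∅
  cell(0,6) ccccccc: ∅
  cell(1,7) ccccccc: ∅
  cell(0,7) cccccccc: ∅

S ∉ T[0,7] ⇒ NO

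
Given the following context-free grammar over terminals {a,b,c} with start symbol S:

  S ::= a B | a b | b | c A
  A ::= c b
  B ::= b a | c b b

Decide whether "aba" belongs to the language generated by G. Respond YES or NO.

CNF form of G:
  S -> T0 A | T2 B | T2 T1 | b
  A -> T0 T1
  B -> T0 X3 | T1 T2
  T0 -> c
  T1 -> b
  T2 -> a
  X3 -> T1 T1

Fill CYK table bottom-up:
  [0..0]={T2}  "a"  orig:{}
  [1..1]={S,T1}  "b"  orig:{S}
  [2..2]={T2}  "a"  orig:{}
  [0..1]={S}  "ab"
  [1..2]={B}  "ba"
  [0..2]={S}  "aba"

S ∈ T[0,2] ⇒ YES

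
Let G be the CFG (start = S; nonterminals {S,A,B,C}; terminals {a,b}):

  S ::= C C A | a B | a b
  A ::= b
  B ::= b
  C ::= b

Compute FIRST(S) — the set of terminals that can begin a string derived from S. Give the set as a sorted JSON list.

FIRST iteration:
iter 1:
  A via A→b: +{b}
  B via B→b: +{b}
  C via C→b: +{b}
  S via S→C C A: +{b}
  S via S→a B: +{a}
  S: {a,b}  A: {b}  B: {b}  C: {b}
iter 2: (no change)
  S: {a,b}  A: {b}  B: {b}  C: {b}

FIRST(S) = ["a", "b"]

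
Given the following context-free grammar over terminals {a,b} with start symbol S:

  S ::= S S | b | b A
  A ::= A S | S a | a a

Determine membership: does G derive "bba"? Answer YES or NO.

CNF form of G:
  S -> S S | T1 A | b
  A -> A S | S T0 | T0 T0
  T0 -> a
  T1 -> b

CYK fill:
  T[0,0] 'b' = {S,T1}  orig:{S}
  T[1,1] 'b' = {S,T1}  orig:{S}
  T[2,2] 'a' = {T0}  orig:{}
  T[0,1] 'bb' = {S}
  T[1,2] 'ba' = {A}
  T[0,2] 'bba' = {A,S}

S ∈ T[0,2] ⇒ YES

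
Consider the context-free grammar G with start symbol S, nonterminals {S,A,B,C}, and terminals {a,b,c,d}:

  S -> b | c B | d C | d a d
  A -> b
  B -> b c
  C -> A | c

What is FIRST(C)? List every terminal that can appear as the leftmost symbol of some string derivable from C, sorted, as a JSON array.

FIRST sets, iterate to fixpoint:
[1]
  A via A→b: +{b}
  B via B→b c: +{b}
  C via C→A: +{b}
  C via C→c: +{c}
  S via S→b: +{b}
  S via S→c B: +{c}
  S via S→d C: +{d}
  FIRST(S)={b,c,d}  FIRST(A)={b}  FIRST(B)={b}  FIRST(C)={b,c}
[2] — fixpoint
  FIRST(S)={b,c,d}  FIRST(A)={b}  FIRST(B)={b}  FIRST(C)={b,c}

FIRST(C) = ["b", "c"]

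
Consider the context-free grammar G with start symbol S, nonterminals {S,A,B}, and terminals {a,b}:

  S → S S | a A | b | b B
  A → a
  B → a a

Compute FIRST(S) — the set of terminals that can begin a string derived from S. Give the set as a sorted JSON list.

FIRST iteration:
iter 1:
  A via A→a: +{a}
  B via B→a a: +{a}
  S via S→a A: +{a}
  S via S→b: +{b}
  FIRST(S)={a,b}  FIRST(A)={a}  FIRST(B)={a}
iter 2: done
  FIRST(S)={a,b}  FIRST(A)={a}  FIRST(B)={a}

FIRST(S) = ["a", "b"]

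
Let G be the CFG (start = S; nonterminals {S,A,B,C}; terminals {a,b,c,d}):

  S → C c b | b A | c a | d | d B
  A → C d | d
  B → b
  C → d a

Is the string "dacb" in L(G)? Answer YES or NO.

Convert to CNF:
  S -> C X4 | T0 B | T2 T1 | T3 A | d
  A -> C T0 | d
  B -> b
  C -> T0 T1
  T0 -> d
  T1 -> a
  T2 -> c
  T3 -> b
  X4 -> T2 T3

CYK fill:
  cell(0,0) d: {A,S,T0}  orig:{A,S}
  cell(1,1) a: {T1}  orig:{}
  cell(2,2) c: {T2}  orig:{}
  cell(3,3) b: {B,T3}  orig:{B}
  cell(0,1) da: {C}
  cell(1,2) ac: ∅
  cell(2,3) cb: {X4}  orig:{}
  cell(0,2) dac: ∅
  cell(1,3) acb: ∅
  cell(0,3) dacb: {S}

S ∈ T[0,3] ⇒ YES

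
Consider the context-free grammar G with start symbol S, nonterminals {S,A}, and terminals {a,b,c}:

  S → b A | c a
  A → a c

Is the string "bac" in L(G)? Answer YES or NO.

CNF form of G:
  S -> T1 T0 | T2 A
  A -> T0 T1
  T0 -> a
  T1 -> c
  T2 -> b

CYK table (by increasing span):
  T[0,0] 'b' = {T2}  orig:{}
  T[1,1] 'a' = {T0}  orig:{}
  T[2,2] 'c' = {T1}  orig:{}
  T[0,1] 'ba' = ∅
  T[1,2] 'ac' = {A}
  T[0,2] 'bac' = {S}

S ∈ T[0,2] ⇒ YES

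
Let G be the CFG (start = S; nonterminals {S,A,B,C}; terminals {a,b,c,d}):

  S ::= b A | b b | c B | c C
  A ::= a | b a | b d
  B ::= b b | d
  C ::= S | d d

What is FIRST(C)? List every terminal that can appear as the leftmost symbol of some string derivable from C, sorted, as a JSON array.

Compute FIRST by fixpoint:
pass 1:
  A via A→a: +{a}
  A via A→b a: +{b}
  B via B→b b: +{b}
  B via B→d: +{d}
  C via C→d d: +{d}
  S via S→b A: +{b}
  S via S→c B: +{c}
  S: {b,c}  A: {a,b}  B: {b,d}  C: {d}
pass 2:
  C via C→S: +{b,c}
  S: {b,c}  A: {a,b}  B: {b,d}  C: {b,c,d}
pass 3: (no change)
  S: {b,c}  A: {a,b}  B: {b,d}  C: {b,c,d}

FIRST(C) = ["b", "c", "d"]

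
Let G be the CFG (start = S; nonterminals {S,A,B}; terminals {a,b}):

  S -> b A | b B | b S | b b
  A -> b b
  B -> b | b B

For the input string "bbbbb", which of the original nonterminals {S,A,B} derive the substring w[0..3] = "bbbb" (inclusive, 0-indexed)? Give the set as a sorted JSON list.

Convert to CNF:
  S -> T0 A | T0 B | T0 S | T0 T0
  A -> T0 T0
  B -> T0 B | b
  T0 -> b

CYK table (by increasing span), restricted to cells inside w[0..3]:
  T[0,0] 'b' = {B,T0}  orig:{B}
  T[1,1] 'b' = {B,T0}  orig:{B}
  T[2,2] 'b' = {B,T0}  orig:{B}
  T[3,3] 'b' = {B,T0}  orig:{B}
  T[0,1] 'bb' = {A,B,S}
  T[1,2] 'bb' = {A,B,S}
  T[2,3] 'bb' = {A,B,S}
  T[0,2] 'bbb' = {B,S}
  T[1,3] 'bbb' = {B,S}
  T[0,3] 'bbbb' = {B,S}

Original NTs in T[0,3] deriving "bbbb": ["B", "S"]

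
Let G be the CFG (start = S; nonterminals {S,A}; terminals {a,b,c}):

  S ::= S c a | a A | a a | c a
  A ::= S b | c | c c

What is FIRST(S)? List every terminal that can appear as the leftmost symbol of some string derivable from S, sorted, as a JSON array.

FIRST iteration:
iter 1:
  A via A→c: +{c}
  S via S→a A: +{a}
  S via S→c a: +{c}
  S: {a,c}  A: {c}
iter 2:
  A via A→S b: +{a}
  S: {a,c}  A: {a,c}
iter 3: (no change)
  S: {a,c}  A: {a,c}

FIRST(S) = ["a", "c"]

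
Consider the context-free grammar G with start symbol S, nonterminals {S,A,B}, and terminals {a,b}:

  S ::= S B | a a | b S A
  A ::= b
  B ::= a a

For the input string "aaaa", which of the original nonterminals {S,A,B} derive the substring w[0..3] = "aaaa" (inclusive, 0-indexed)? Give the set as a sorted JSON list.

CNF form of G:
  S -> S B | T0 T0 | T1 X2
  A -> b
  B -> T0 T0
  T0 -> a
  T1 -> b
  X2 -> S A

CYK fill, restricted to cells inside w[0..3]:
  [0..0]={T0}  "a"  orig:{}
  [1..1]={T0}  "a"  orig:{}
  [2..2]={T0}  "a"  orig:{}
  [3..3]={T0}  "a"  orig:{}
  [0..1]={B,S}  "aa"
  [1..2]={B,S}  "aa"
  [2..3]={B,S}  "aa"
  [0..2]=∅  "aaa"
  [1..3]=∅  "aaa"
  [0..3]={S}  "aaaa"

Original NTs in T[0,3] deriving "aaaa": ["S"]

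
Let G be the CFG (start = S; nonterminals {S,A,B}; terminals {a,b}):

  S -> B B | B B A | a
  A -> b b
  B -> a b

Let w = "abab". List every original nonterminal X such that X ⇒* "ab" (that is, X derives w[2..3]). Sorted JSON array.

Convert to CNF:
  S -> B B | B X2 | a
  A -> T0 T0
  B -> T1 T0
  T0 -> b
  T1 -> a
  X2 -> B A

CYK table (by increasing span) — only the sub-triangle for w[2..3]:
  cell(2,2) a: {S,T1}  orig:{S}
  cell(3,3) b: {T0}  orig:{}
  cell(2,3) ab: {B}

Original NTs in T[2,3] deriving "ab": ["B"]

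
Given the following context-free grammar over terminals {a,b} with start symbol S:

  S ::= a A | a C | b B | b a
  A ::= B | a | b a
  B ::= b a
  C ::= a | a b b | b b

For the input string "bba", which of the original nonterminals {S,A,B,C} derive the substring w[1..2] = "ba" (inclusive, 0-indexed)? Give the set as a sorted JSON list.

CNF form of G:
  S -> T0 B | T0 T1 | T1 A | T1 C
  A -> T0 T1 | a
  B -> T0 T1
  C -> T0 T0 | T1 X2 | a
  T0 -> b
  T1 -> a
  X2 -> T0 T0

Fill CYK table bottom-up — only the sub-triangle for w[1..2]:
  T[1,1] 'b' = {T0}  orig:{}
  T[2,2] 'a' = {A,C,T1}  orig:{A,C}
  T[1,2] 'ba' = {A,B,S}

Original NTs in T[1,2] deriving "ba": ["A", "B", "S"]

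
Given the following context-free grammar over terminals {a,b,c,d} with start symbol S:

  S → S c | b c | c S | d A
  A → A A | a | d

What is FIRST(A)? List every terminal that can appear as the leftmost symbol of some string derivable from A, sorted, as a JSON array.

FIRST sets, iterate to fixpoint:
round 1:
  A via A→a: +{a}
  A via A→d: +{d}
  S via S→b c: +{b}
  S via S→c S: +{c}
  S via S→d A: +{d}
  FIRST[S]={b,c,d}  FIRST[A]={a,d}
round 2: (no change)
  FIRST[S]={b,c,d}  FIRST[A]={a,d}

FIRST(A) = ["a", "d"]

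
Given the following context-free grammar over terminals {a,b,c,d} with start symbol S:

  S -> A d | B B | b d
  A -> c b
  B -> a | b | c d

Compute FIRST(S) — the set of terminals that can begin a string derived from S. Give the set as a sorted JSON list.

FIRST iteration:
pass 1:
  A via A→c b: +{c}
  B via B→a: +{a}
  B via B→b: +{b}
  B via B→c d: +{c}
  S via S→A d: +{c}
  S via S→B B: +{a,b}
  FIRST(S)={a,b,c}  FIRST(A)={c}  FIRST(B)={a,b,c}
pass 2: done
  FIRST(S)={a,b,c}  FIRST(A)={c}  FIRST(B)={a,b,c}

FIRST(S) = ["a", "b", "c"]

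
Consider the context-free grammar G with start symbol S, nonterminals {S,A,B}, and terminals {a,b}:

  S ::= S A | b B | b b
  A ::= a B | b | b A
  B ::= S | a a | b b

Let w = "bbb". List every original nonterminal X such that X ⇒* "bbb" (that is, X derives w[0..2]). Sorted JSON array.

Convert to CNF:
  S -> S A | T1 B | T1 T1
  A -> T0 B | T1 A | b
  B -> S A | T0 T0 | T1 B | T1 T1
  T0 -> a
  T1 -> b

CYK table (by increasing span), restricted to cells inside w[0..2]:
  cell(0,0) b: {A,T1}  orig:{A}
  cell(1,1) b: {A,T1}  orig:{A}
  cell(2,2) b: {A,T1}  orig:{A}
  cell(0,1) bb: {A,B,S}
  cell(1,2) bb: {A,B,S}
  cell(0,2) bbb: {A,B,S}

Original NTs in T[0,2] deriving "bbb": ["A", "B", "S"]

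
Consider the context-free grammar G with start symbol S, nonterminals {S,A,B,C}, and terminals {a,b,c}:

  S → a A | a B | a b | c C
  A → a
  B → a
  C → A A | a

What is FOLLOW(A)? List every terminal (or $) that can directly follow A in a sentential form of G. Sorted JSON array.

FIRST iteration:
round 1:
  A via A→a: +{a}
  B via B→a: +{a}
  C via C→A A: +{a}
  S via S→a A: +{a}
  S via S→c C: +{c}
  FIRST[S]={a,c}  FIRST[A]={a}  FIRST[B]={a}  FIRST[C]={a}
round 2: — fixpoint
  FIRST[S]={a,c}  FIRST[A]={a}  FIRST[B]={a}  FIRST[C]={a}

FOLLOW iteration:
initialize: $ ∈ FOLLOW(S)
round 1:
  C→A A: FOLLOW(A) ⊇ FIRST(A) = {a}; new: +{a}
  S→a A: FOLLOW(A) ⊇ FOLLOW(S) ⊇ {$}; new: +{$}
  S→a B: FOLLOW(B) ⊇ FOLLOW(S) ⊇ {$}; new: +{$}
  S→c C: FOLLOW(C) ⊇ FOLLOW(S) ⊇ {$}; new: +{$}
  S: {$}  A: {$,a}  B: {$}  C: {$}
round 2: done
  S: {$}  A: {$,a}  B: {$}  C: {$}

FOLLOW(A) = ["$", "a"]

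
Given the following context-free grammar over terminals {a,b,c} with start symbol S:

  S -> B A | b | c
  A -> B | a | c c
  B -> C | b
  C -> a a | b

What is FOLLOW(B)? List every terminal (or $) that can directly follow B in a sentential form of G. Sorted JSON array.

FIRST iteration:
iter 1:
  A via A→a: +{a}
  A via A→c c: +{c}
  B via B→b: +{b}
  C via C→a a: +{a}
  C via C→b: +{b}
  S via S→B A: +{b}
  S via S→c: +{c}
  S: {b,c}  A: {a,c}  B: {b}  C: {a,b}
iter 2:
  A via A→B: +{b}
  B via B→C: +{a}
  S via S→B A: +{a}
  S: {a,b,c}  A: {a,b,c}  B: {a,b}  C: {a,b}
iter 3: (no change)
  S: {a,b,c}  A: {a,b,c}  B: {a,b}  C: {a,b}

FOLLOW sets:
initialize: $ ∈ FOLLOW(S)
[1]
  S→B A: FOLLOW(B) ⊇ FIRST(A) = {a,b,c}; new: +{a,b,c}
  S→B A: FOLLOW(A) ⊇ FOLLOW(S) ⊇ {$}; new: +{$}
  FOLLOW(S)={$}  FOLLOW(A)={$}  FOLLOW(B)={a,b,c}  FOLLOW(C)={}
[2]
  A→B: FOLLOW(B) ⊇ FOLLOW(A) ⊇ {$}; new: +{$}
  B→C: FOLLOW(C) ⊇ FOLLOW(B) ⊇ {$,a,b,c}; new: +{$,a,b,c}
  FOLLOW(S)={$}  FOLLOW(A)={$}  FOLLOW(B)={$,a,b,c}  FOLLOW(C)={$,a,b,c}
[3] (stable)
  FOLLOW(S)={$}  FOLLOW(A)={$}  FOLLOW(B)={$,a,b,c}  FOLLOW(C)={$,a,b,c}

FOLLOW(B) = ["$", "a", "b", "c"]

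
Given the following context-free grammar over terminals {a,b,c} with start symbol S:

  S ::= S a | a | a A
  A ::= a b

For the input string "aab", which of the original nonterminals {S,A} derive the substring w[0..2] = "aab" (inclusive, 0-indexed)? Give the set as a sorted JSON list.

CNF form of G:
  S -> S T0 | T0 A | a
  A -> T0 T1
  T0 -> a
  T1 -> b

CYK table (by increasing span), restricted to cells inside w[0..2]:
  T[0,0] 'a' = {S,T0}  orig:{S}
  T[1,1] 'a' = {S,T0}  orig:{S}
  T[2,2] 'b' = {T1}  orig:{}
  T[0,1] 'aa' = {S}
  T[1,2] 'ab' = {A}
  T[0,2] 'aab' = {S}

Original NTs in T[0,2] deriving "aab": ["S"]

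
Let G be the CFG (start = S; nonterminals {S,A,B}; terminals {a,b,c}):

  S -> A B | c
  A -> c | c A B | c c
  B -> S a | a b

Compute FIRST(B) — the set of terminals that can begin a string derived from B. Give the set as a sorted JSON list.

FIRST iteration:
[1]
  A via A→c: +{c}
  B via B→a b: +{a}
  S via S→A B: +{c}
  S: {c}  A: {c}  B: {a}
[2]
  B via B→S a: +{c}
  S: {c}  A: {c}  B: {a,c}
[3] — fixpoint
  S: {c}  A: {c}  B: {a,c}

FIRST(B) = ["a", "c"]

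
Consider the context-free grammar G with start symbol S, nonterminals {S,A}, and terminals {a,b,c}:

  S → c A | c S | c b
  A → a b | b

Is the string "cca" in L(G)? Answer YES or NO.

Convert to CNF:
  S -> T2 A | T2 S | T2 T1
  A -> T0 T1 | b
  T0 -> a
  T1 -> b
  T2 -> c

Fill CYK table bottom-up:
  T[0,0] 'c' = {T2}  orig:{}
  T[1,1] 'c' = {T2}  orig:{}
  T[2,2] 'a' = {T0}  orig:{}
  T[0,1] 'cc' = ∅
  T[1,2] 'ca' = ∅
  T[0,2] 'cca' = ∅

S ∉ T[0,2] ⇒ NO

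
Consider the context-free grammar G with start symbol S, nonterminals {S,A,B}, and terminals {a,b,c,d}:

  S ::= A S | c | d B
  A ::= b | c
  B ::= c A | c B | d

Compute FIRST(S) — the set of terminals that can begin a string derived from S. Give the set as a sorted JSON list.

FIRST iteration:
iter 1:
  A via A→b: +{b}
  A via A→c: +{c}
  B via B→c A: +{c}
  B via B→d: +{d}
  S via S→A S: +{b,c}
  S via S→d B: +{d}
  FIRST(S)={b,c,d}  FIRST(A)={b,c}  FIRST(B)={c,d}
iter 2: done
  FIRST(S)={b,c,d}  FIRST(A)={b,c}  FIRST(B)={c,d}

FIRST(S) = ["b", "c", "d"]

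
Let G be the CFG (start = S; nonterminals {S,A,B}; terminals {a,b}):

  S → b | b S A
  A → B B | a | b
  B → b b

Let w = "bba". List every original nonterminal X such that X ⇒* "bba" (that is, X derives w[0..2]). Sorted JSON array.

CNF form of G:
  S -> T0 X1 | b
  A -> B B | a | b
  B -> T0 T0
  T0 -> b
  X1 -> S A

CYK fill (cells [i..j] with 0 ≤ i ≤ j ≤ 2 only):
  cell(0,0) b: {A,S,T0}  orig:{A,S}
  cell(1,1) b: {A,S,T0}  orig:{A,S}
  cell(2,2) a: {A}
  cell(0,1) bb: {B,X1}  orig:{B}
  cell(1,2) ba: {X1}  orig:{}
  cell(0,2) bba: {S}

Original NTs in T[0,2] deriving "bba": ["S"]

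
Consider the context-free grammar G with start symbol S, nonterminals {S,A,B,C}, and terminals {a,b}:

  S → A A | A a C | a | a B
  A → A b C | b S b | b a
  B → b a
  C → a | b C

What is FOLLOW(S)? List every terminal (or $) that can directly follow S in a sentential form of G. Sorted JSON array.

FIRST iteration:
iter 1:
  A via A→b S b: +{b}
  B via B→b a: +{b}
  C via C→a: +{a}
  C via C→b C: +{b}
  S via S→A A: +{b}
  S via S→a: +{a}
  S: {a,b}  A: {b}  B: {b}  C: {a,b}
iter 2: (stable)
  S: {a,b}  A: {b}  B: {b}  C: {a,b}

FOLLOW iteration:
initialize: $ ∈ FOLLOW(S)
[1]
  A→A b C: FOLLOW(A) ⊇ FIRST(b) = {b}; new: +{b}
  A→A b C: FOLLOW(C) ⊇ FOLLOW(A) ⊇ {b}; new: +{b}
  A→b S b: FOLLOW(S) ⊇ FIRST(b) = {b}; new: +{b}
  S→A A: FOLLOW(A) ⊇ FOLLOW(S) ⊇ {$,b}; new: +{$}
  S→A a C: FOLLOW(A) ⊇ FIRST(a) = {a}; new: +{a}
  S→A a C: FOLLOW(C) ⊇ FOLLOW(S) ⊇ {$,b}; new: +{$}
  S→a B: FOLLOW(B) ⊇ FOLLOW(S) ⊇ {$,b}; new: +{$,b}
  FOLLOW[S]={$,b}  FOLLOW[A]={$,a,b}  FOLLOW[B]={$,b}  FOLLOW[C]={$,b}
[2]
  A→A b C: FOLLOW(C) ⊇ FOLLOW(A) ⊇ {$,a,b}; new: +{a}
  FOLLOW[S]={$,b}  FOLLOW[A]={$,a,b}  FOLLOW[B]={$,b}  FOLLOW[C]={$,a,b}
[3] (no change)
  FOLLOW[S]={$,b}  FOLLOW[A]={$,a,b}  FOLLOW[B]={$,b}  FOLLOW[C]={$,a,b}

FOLLOW(S) = ["$", "b"]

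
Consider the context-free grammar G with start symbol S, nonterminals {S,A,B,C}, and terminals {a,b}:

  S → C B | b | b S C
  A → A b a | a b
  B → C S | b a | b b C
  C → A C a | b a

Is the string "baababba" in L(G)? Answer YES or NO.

Convert to CNF:
  S -> C B | T0 X5 | b
  A -> A X2 | T1 T0
  B -> C S | T0 T1 | T0 X3
  C -> A X4 | T0 T1
  T0 -> b
  T1 -> a
  X2 -> T0 T1
  X3 -> T0 C
  X4 -> C T1
  X5 -> S C

CYK fill:
  [0..0]={S,T0}  "b"  orig:{S}
  [1..1]={T1}  "a"  orig:{}
  [2..2]={T1}  "a"  orig:{}
  [3..3]={S,T0}  "b"  orig:{S}
  [4..4]={T1}  "a"  orig:{}
  [5..5]={S,T0}  "b"  orig:{S}
  [6..6]={S,T0}  "b"  orig:{S}
  [7..7]={T1}  "a"  orig:{}
  [0..1]={B,C,X2}  "ba"  orig:{B,C}
  [1..2]=∅  "aa"
  [2..3]={A}  "ab"
  [3..4]={B,C,X2}  "ba"  orig:{B,C}
  [4..5]={A}  "ab"
  [5..6]=∅  "bb"
  [6..7]={B,C,X2}  "ba"  orig:{B,C}
  [0..2]={X4}  "baa"  orig:{}
  [1..3]=∅  "aab"
  [2..4]=∅  "aba"
  [3..5]={B}  "bab"
  [4..6]=∅  "abb"
  [5..7]={X3,X5}  "bba"  orig:{}
  [0..3]=∅  "baab"
  [1..4]=∅  "aaba"
  [2..5]=∅  "abab"
  [3..6]=∅  "babb"
  [4..7]={A}  "abba"
  [0..4]=∅  "baaba"
  [1..5]=∅  "aabab"
  [2..6]=∅  "ababb"
  [3..7]=∅  "babba"
  [0..5]=∅  "baabab"
  [1..6]=∅  "aababb"
  [2..7]=∅  "ababba"
  [0..6]=∅  "baababb"
  [1..7]=∅  "aababba"
  [0..7]=∅  "baababba"

S ∉ T[0,7] ⇒ NO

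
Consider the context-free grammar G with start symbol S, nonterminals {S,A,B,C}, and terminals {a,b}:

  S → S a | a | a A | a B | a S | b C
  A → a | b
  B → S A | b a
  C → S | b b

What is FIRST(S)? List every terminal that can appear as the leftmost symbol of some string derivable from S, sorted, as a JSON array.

FIRST iteration:
[1]
  A via A→a: +{a}
  A via A→b: +{b}
  B via B→b a: +{b}
  C via C→b b: +{b}
  S via S→a: +{a}
  S via S→b C: +{b}
  FIRST(S)={a,b}  FIRST(A)={a,b}  FIRST(B)={b}  FIRST(C)={b}
[2]
  B via B→S A: +{a}
  C via C→S: +{a}
  FIRST(S)={a,b}  FIRST(A)={a,b}  FIRST(B)={a,b}  FIRST(C)={a,b}
[3] (no change)
  FIRST(S)={a,b}  FIRST(A)={a,b}  FIRST(B)={a,b}  FIRST(C)={a,b}

FIRST(S) = ["a", "b"]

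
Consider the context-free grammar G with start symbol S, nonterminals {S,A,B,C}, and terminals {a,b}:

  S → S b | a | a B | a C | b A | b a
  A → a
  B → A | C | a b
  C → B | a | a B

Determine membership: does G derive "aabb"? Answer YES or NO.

Convert to CNF:
  S -> S T1 | T0 B | T0 C | T1 A | T1 T0 | a
  A -> a
  B -> T0 B | T0 T1 | a
  C -> T0 B | T0 T1 | a
  T0 -> a
  T1 -> b

Fill CYK table bottom-up:
  cell(0,0) a: {A,B,C,S,T0}  orig:{A,B,C,S}
  cell(1,1) a: {A,B,C,S,T0}  orig:{A,B,C,S}
  cell(2,2) b: {T1}  orig:{}
  cell(3,3) b: {T1}  orig:{}
  cell(0,1) aa: {B,C,S}
  cell(1,2) ab: {B,C,S}
  cell(2,3) bb: ∅
  cell(0,2) aab: {B,C,S}
  cell(1,3) abb: {S}
  cell(0,3) aabb: {S}

S ∈ T[0,3] ⇒ YES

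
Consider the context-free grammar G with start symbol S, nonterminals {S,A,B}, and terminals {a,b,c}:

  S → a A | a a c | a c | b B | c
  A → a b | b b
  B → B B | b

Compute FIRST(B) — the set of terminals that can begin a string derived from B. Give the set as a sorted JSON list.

FIRST sets, iterate to fixpoint:
pass 1:
  A via A→a b: +{a}
  A via A→b b: +{b}
  B via B→b: +{b}
  S via S→a A: +{a}
  S via S→b B: +{b}
  S via S→c: +{c}
  FIRST(S)={a,b,c}  FIRST(A)={a,b}  FIRST(B)={b}
pass 2: — fixpoint
  FIRST(S)={a,b,c}  FIRST(A)={a,b}  FIRST(B)={b}

FIRST(B) = ["b"]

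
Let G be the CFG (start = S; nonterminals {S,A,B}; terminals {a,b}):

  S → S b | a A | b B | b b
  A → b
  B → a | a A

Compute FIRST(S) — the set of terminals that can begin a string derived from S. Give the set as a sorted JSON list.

Compute FIRST by fixpoint:
pass 1:
  A via A→b: +{b}
  B via B→a: +{a}
  S via S→a A: +{a}
  S via S→b B: +{b}
  FIRST[S]={a,b}  FIRST[A]={b}  FIRST[B]={a}
pass 2: (stable)
  FIRST[S]={a,b}  FIRST[A]={b}  FIRST[B]={a}

FIRST(S) = ["a", "b"]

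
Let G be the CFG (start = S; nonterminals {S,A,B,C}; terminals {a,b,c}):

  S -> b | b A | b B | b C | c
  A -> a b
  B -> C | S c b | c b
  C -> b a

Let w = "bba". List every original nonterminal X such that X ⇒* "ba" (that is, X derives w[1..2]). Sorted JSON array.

CNF form of G:
  S -> T1 A | T1 B | T1 C | b | c
  A -> T0 T1
  B -> S X3 | T1 T0 | T2 T1
  C -> T1 T0
  T0 -> a
  T1 -> b
  T2 -> c
  X3 -> T2 T1

Fill CYK table bottom-up — only the sub-triangle for w[1..2]:
  T[1,1] 'b' = {S,T1}  orig:{S}
  T[2,2] 'a' = {T0}  orig:{}
  T[1,2] 'ba' = {B,C}

Original NTs in T[1,2] deriving "ba": ["B", "C"]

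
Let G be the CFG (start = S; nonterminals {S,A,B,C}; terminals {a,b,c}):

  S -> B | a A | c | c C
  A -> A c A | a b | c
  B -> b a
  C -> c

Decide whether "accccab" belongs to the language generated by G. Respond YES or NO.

CNF form of G:
  S -> T0 C | T1 A | T2 T1 | c
  A -> A X3 | T1 T2 | c
  B -> T2 T1
  C -> c
  T0 -> c
  T1 -> a
  T2 -> b
  X3 -> T0 A

CYK table (by increasing span):
  T[0,0] 'a' = {T1}  orig:{}
  T[1,1] 'c' = {A,C,S,T0}  orig:{A,C,S}
  T[2,2] 'c' = {A,C,S,T0}  orig:{A,C,S}
  T[3,3] 'c' = {A,C,S,T0}  orig:{A,C,S}
  T[4,4] 'c' = {A,C,S,T0}  orig:{A,C,S}
  T[5,5] 'a' = {T1}  orig:{}
  T[6,6] 'b' = {T2}  orig:{}
  T[0,1] 'ac' = {S}
  T[1,2] 'cc' = {S,X3}  orig:{S}
  T[2,3] 'cc' = {S,X3}  orig:{S}
  T[3,4] 'cc' = {S,X3}  orig:{S}
  T[4,5] 'ca' = ∅
  T[5,6] 'ab' = {A}
  T[0,2] 'acc' = ∅
  T[1,3] 'ccc' = {A}
  T[2,4] 'ccc' = {A}
  T[3,5] 'cca' = ∅
  T[4,6] 'cab' = {X3}  orig:{}
  T[0,3] 'accc' = {S}
  T[1,4] 'cccc' = {X3}  orig:{}
  T[2,5] 'ccca' = ∅
  T[3,6] 'ccab' = {A}
  T[0,4] 'acccc' = ∅
  T[1,5] 'cccca' = ∅
  T[2,6] 'cccab' = {X3}  orig:{}
  T[0,5] 'acccca' = ∅
  T[1,6] 'ccccab' = {A}
  T[0,6] 'accccab' = {S}

S ∈ T[0,6] ⇒ YES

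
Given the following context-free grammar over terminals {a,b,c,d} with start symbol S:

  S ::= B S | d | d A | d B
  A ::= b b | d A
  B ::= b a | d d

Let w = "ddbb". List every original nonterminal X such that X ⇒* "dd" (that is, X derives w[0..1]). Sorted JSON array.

Convert to CNF:
  S -> B S | T1 A | T1 B | d
  A -> T0 T0 | T1 A
  B -> T0 T2 | T1 T1
  T0 -> b
  T1 -> d
  T2 -> a

CYK fill — only the sub-triangle for w[0..1]:
  T[0,0] 'd' = {S,T1}  orig:{S}
  T[1,1] 'd' = {S,T1}  orig:{S}
  T[0,1] 'dd' = {B}

Original NTs in T[0,1] deriving "dd": ["B"]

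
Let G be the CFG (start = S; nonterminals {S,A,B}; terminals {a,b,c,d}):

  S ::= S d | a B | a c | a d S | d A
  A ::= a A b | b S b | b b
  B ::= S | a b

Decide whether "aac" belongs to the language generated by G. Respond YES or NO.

Convert to CNF:
  S -> S T2 | T0 B | T0 T3 | T0 X7 | T2 A
  A -> T0 X4 | T1 T1 | T1 X5
  B -> S T2 | T0 B | T0 T1 | T0 T3 | T0 X6 | T2 A
  T0 -> a
  T1 -> b
  T2 -> d
  T3 -> c
  X4 -> A T1
  X5 -> S T1
  X6 -> T2 S
  X7 -> T2 S

CYK fill:
  T[0,0] 'a' = {T0}  orig:{}
  T[1,1] 'a' = {T0}  orig:{}
  T[2,2] 'c' = {T3}  orig:{}
  T[0,1] 'aa' = ∅
  T[1,2] 'ac' = {B,S}
  T[0,2] 'aac' = {B,S}

S ∈ T[0,2] ⇒ YES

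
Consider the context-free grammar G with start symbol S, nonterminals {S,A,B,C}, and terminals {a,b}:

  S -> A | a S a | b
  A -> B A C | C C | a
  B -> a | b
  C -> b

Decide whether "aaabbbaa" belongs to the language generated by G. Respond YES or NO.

Convert to CNF:
  S -> B X2 | C C | T0 X3 | a | b
  A -> B X1 | C C | a
  B -> a | b
  C -> b
  T0 -> a
  X1 -> A C
  X2 -> A C
  X3 -> S T0

CYK fill:
  [0..0]={A,B,S,T0}  "a"  orig:{A,B,S}
  [1..1]={A,B,S,T0}  "a"  orig:{A,B,S}
  [2..2]={A,B,S,T0}  "a"  orig:{A,B,S}
  [3..3]={B,C,S}  "b"
  [4..4]={B,C,S}  "b"
  [5..5]={B,C,S}  "b"
  [6..6]={A,B,S,T0}  "a"  orig:{A,B,S}
  [7..7]={A,B,S,T0}  "a"  orig:{A,B,S}
  [0..1]={X3}  "aa"  orig:{}
  [1..2]={X3}  "aa"  orig:{}
  [2..3]={X1,X2}  "ab"  orig:{}
  [3..4]={A,S}  "bb"
  [4..5]={A,S}  "bb"
  [5..6]={X3}  "ba"  orig:{}
  [6..7]={X3}  "aa"  orig:{}
  [0..2]={S}  "aaa"
  [1..3]={A,S}  "aab"
  [2..4]=∅  "abb"
  [3..5]={X1,X2}  "bbb"  orig:{}
  [4..6]={X3}  "bba"  orig:{}
  [5..7]=∅  "baa"
  [0..3]=∅  "aaab"
  [1..4]={X1,X2}  "aabb"  orig:{}
  [2..5]={A,S}  "abbb"
  [3..6]=∅  "bbba"
  [4..7]=∅  "bbaa"
  [0..4]={A,S}  "aaabb"
  [1..5]=∅  "aabbb"
  [2..6]={X3}  "abbba"  orig:{}
  [3..7]=∅  "bbbaa"
  [0..5]={X1,X2}  "aaabbb"  orig:{}
  [1..6]={S}  "aabbba"
  [2..7]=∅  "abbbaa"
  [0..6]=∅  "aaabbba"
  [1..7]={X3}  "aabbbaa"  orig:{}
  [0..7]={S}  "aaabbbaa"

S ∈ T[0,7] ⇒ YES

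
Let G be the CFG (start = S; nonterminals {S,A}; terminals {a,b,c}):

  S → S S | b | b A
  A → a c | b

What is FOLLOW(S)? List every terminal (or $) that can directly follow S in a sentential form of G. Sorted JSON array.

FIRST sets, iterate to fixpoint:
[1]
  A via A→a c: +{a}
  A via A→b: +{b}
  S via S→b: +{b}
  FIRST(S)={b}  FIRST(A)={a,b}
[2] done
  FIRST(S)={b}  FIRST(A)={a,b}

FOLLOW sets:
FOLLOW(S) := {$}
round 1:
  S→S S: FOLLOW(S) ⊇ FIRST(S) = {b}; new: +{b}
  S→b A: FOLLOW(A) ⊇ FOLLOW(S) ⊇ {$,b}; new: +{$,b}
  FOLLOW(S)={$,b}  FOLLOW(A)={$,b}
round 2: (no change)
  FOLLOW(S)={$,b}  FOLLOW(A)={$,b}

FOLLOW(S) = ["$", "b"]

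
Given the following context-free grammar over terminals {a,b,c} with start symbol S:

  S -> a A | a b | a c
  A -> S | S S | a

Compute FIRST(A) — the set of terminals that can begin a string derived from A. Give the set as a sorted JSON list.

FIRST iteration:
round 1:
  A via A→a: +{a}
  S via S→a A: +{a}
  FIRST(S)={a}  FIRST(A)={a}
round 2: (no change)
  FIRST(S)={a}  FIRST(A)={a}

FIRST(A) = ["a"]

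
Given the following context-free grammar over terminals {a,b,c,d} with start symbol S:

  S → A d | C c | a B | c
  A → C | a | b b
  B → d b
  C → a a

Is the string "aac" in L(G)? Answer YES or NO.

CNF form of G:
  S -> A T2 | C T3 | T0 B | c
  A -> T0 T0 | T1 T1 | a
  B -> T2 T1
  C -> T0 T0
  T0 -> a
  T1 -> b
  T2 -> d
  T3 -> c

Fill CYK table bottom-up:
  cell(0,0) a: {A,T0}  orig:{A}
  cell(1,1) a: {A,T0}  orig:{A}
  cell(2,2) c: {S,T3}  orig:{S}
  cell(0,1) aa: {A,C}
  cell(1,2) ac: ∅
  cell(0,2) aac: {S}

S ∈ T[0,2] ⇒ YES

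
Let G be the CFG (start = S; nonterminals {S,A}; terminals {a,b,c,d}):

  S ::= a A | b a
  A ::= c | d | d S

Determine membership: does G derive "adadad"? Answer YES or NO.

CNF form of G:
  S -> T1 A | T2 T1
  A -> T0 S | c | d
  T0 -> d
  T1 -> a
  T2 -> b

Fill CYK table bottom-up:
  cell(0,0) a: {T1}  orig:{}
  cell(1,1) d: {A,T0}  orig:{A}
  cell(2,2) a: {T1}  orig:{}
  cell(3,3) d: {A,T0}  orig:{A}
  cell(4,4) a: {T1}  orig:{}
  cell(5,5) d: {A,T0}  orig:{A}
  cell(0,1) ad: {S}
  cell(1,2) da: ∅
  cell(2,3) ad: {S}
  cell(3,4) da: ∅
  cell(4,5) ad: {S}
  cell(0,2) ada: ∅
  cell(1,3) dad: {A}
  cell(2,4) ada: ∅
  cell(3,5) dad: {A}
  cell(0,3) adad: {S}
  cell(1,4) dada: ∅
  cell(2,5) adad: {S}
  cell(0,4) adada: ∅
  cell(1,5) dadad: {A}
  cell(0,5) adadad: {S}

S ∈ T[0,5] ⇒ YES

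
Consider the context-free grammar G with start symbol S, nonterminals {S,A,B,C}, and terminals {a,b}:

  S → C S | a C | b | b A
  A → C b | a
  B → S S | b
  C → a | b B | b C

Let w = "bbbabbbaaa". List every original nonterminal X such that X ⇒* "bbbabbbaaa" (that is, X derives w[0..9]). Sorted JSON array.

Convert to CNF:
  S -> C S | T0 A | T1 C | b
  A -> C T0 | a
  B -> S S | b
  C -> T0 B | T0 C | a
  T0 -> b
  T1 -> a

Fill CYK table bottom-up (cells [i..j] with 0 ≤ i ≤ j ≤ 9 only):
  cell(0,0) b: {B,S,T0}  orig:{B,S}
  cell(1,1) b: {B,S,T0}  orig:{B,S}
  cell(2,2) b: {B,S,T0}  orig:{B,S}
  cell(3,3) a: {A,C,T1}  orig:{A,C}
  cell(4,4) b: {B,S,T0}  orig:{B,S}
  cell(5,5) b: {B,S,T0}  orig:{B,S}
  cell(6,6) b: {B,S,T0}  orig:{B,S}
  cell(7,7) a: {A,C,T1}  orig:{A,C}
  cell(8,8) a: {A,C,T1}  orig:{A,C}
  cell(9,9) a: {A,C,T1}  orig:{A,C}
  cell(0,1) bb: {B,C}
  cell(1,2) bb: {B,C}
  cell(2,3) ba: {C,S}
  cell(3,4) ab: {A,S}
  cell(4,5) bb: {B,C}
  cell(5,6) bb: {B,C}
  cell(6,7) ba: {C,S}
  cell(7,8) aa: {S}
  cell(8,9) aa: {S}
  cell(0,2) bbb: {A,C,S}
  cell(1,3) bba: {B,C}
  cell(2,4) bab: {A,B,S}
  cell(3,5) abb: {B,S}
  cell(4,6) bbb: {A,C,S}
  cell(5,7) bba: {B,C}
  cell(6,8) baa: {B}
  cell(7,9) aaa: {S}
  cell(0,3) bbba: {C,S}
  cell(1,4) bbab: {A,B,C,S}
  cell(2,5) babb: {B,C}
  cell(3,6) abbb: {B,S}
  cell(4,7) bbba: {C,S}
  cell(5,8) bbaa: {C,S}
  cell(6,9) baaa: {B,S}
  cell(0,4) bbbab: {A,B,C,S}
  cell(1,5) bbabb: {A,B,C,S}
  cell(2,6) babbb: {A,B,C,S}
  cell(3,7) abbba: {B,S}
  cell(4,8) bbbaa: {B,C,S}
  cell(5,9) bbaaa: {B,C,S}
  cell(0,5) bbbabb: {A,B,C,S}
  cell(1,6) bbabbb: {A,B,C,S}
  cell(2,7) babbba: {B,C,S}
  cell(3,8) abbbaa: {B,S}
  cell(4,9) bbbaaa: {B,C,S}
  cell(0,6) bbbabbb: {A,B,C,S}
  cell(1,7) bbabbba: {B,C,S}
  cell(2,8) babbbaa: {B,C,S}
  cell(3,9) abbbaaa: {B,S}
  cell(0,7) bbbabbba: {B,C,S}
  cell(1,8) bbabbbaa: {B,C,S}
  cell(2,9) babbbaaa: {B,C,S}
  cell(0,8) bbbabbbaa: {B,C,S}
  cell(1,9) bbabbbaaa: {B,C,S}
  cell(0,9) bbbabbbaaa: {B,C,S}

Original NTs in T[0,9] deriving "bbbabbbaaa": ["B", "C", "S"]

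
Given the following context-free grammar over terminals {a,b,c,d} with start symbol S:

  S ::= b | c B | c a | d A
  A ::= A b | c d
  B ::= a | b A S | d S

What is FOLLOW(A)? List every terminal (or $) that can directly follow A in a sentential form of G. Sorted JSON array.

Compute FIRST by fixpoint:
round 1:
  A via A→c d: +{c}
  B via B→a: +{a}
  B via B→b A S: +{b}
  B via B→d S: +{d}
  S via S→b: +{b}
  S via S→c B: +{c}
  S via S→d A: +{d}
  FIRST[S]={b,c,d}  FIRST[A]={c}  FIRST[B]={a,b,d}
round 2: (no change)
  FIRST[S]={b,c,d}  FIRST[A]={c}  FIRST[B]={a,b,d}

FOLLOW sets:
initialize: $ ∈ FOLLOW(S)
pass 1:
  A→A b: FOLLOW(A) ⊇ FIRST(b) = {b}; new: +{b}
  B→b A S: FOLLOW(A) ⊇ FIRST(S) = {b,c,d}; new: +{c,d}
  S→c B: FOLLOW(B) ⊇ FOLLOW(S) ⊇ {$}; new: +{$}
  S→d A: FOLLOW(A) ⊇ FOLLOW(S) ⊇ {$}; new: +{$}
  FOLLOW[S]={$}  FOLLOW[A]={$,b,c,d}  FOLLOW[B]={$}
pass 2: (stable)
  FOLLOW[S]={$}  FOLLOW[A]={$,b,c,d}  FOLLOW[B]={$}

FOLLOW(A) = ["$", "b", "c", "d"]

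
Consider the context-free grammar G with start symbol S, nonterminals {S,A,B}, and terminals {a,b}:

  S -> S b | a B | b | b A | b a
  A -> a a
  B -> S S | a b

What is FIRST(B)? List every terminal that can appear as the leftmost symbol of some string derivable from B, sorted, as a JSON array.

FIRST iteration:
[1]
  A via A→a a: +{a}
  B via B→a b: +{a}
  S via S→a B: +{a}
  S via S→b: +{b}
  S: {a,b}  A: {a}  B: {a}
[2]
  B via B→S S: +{b}
  S: {a,b}  A: {a}  B: {a,b}
[3] (no change)
  S: {a,b}  A: {a}  B: {a,b}

FIRST(B) = ["a", "b"]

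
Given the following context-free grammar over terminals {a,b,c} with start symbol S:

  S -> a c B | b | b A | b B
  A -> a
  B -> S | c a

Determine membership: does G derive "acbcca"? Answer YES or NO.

Convert to CNF:
  S -> T0 X4 | T2 A | T2 B | b
  A -> a
  B -> T0 X3 | T1 T0 | T2 A | T2 B | b
  T0 -> a
  T1 -> c
  T2 -> b
  X3 -> T1 B
  X4 -> T1 B

CYK fill:
  cell(0,0) a: {A,T0}  orig:{A}
  cell(1,1) c: {T1}  orig:{}
  cell(2,2) b: {B,S,T2}  orig:{B,S}
  cell(3,3) c: {T1}  orig:{}
  cell(4,4) c: {T1}  orig:{}
  cell(5,5) a: {A,T0}  orig:{A}
  cell(0,1) ac: ∅
  cell(1,2) cb: {X3,X4}  orig:{}
  cell(2,3) bc: ∅
  cell(3,4) cc: ∅
  cell(4,5) ca: {B}
  cell(0,2) acb: {B,S}
  cell(1,3) cbc: ∅
  cell(2,4) bcc: ∅
  cell(3,5) cca: {X3,X4}  orig:{}
  cell(0,3) acbc: ∅
  cell(1,4) cbcc: ∅
  cell(2,5) bcca: ∅
  cell(0,4) acbcc: ∅
  cell(1,5) cbcca: ∅
  cell(0,5) acbcca: ∅

S ∉ T[0,5] ⇒ NO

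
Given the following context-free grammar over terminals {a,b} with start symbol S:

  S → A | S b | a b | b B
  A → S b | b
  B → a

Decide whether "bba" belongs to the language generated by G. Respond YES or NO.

Convert to CNF:
  S -> S T0 | T0 B | T1 T0 | b
  A -> S T0 | b
  B -> a
  T0 -> b
  T1 -> a

CYK fill:
  T[0,0] 'b' = {A,S,T0}  orig:{A,S}
  T[1,1] 'b' = {A,S,T0}  orig:{A,S}
  T[2,2] 'a' = {B,T1}  orig:{B}
  T[0,1] 'bb' = {A,S}
  T[1,2] 'ba' = {S}
  T[0,2] 'bba' = ∅

S ∉ T[0,2] ⇒ NO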